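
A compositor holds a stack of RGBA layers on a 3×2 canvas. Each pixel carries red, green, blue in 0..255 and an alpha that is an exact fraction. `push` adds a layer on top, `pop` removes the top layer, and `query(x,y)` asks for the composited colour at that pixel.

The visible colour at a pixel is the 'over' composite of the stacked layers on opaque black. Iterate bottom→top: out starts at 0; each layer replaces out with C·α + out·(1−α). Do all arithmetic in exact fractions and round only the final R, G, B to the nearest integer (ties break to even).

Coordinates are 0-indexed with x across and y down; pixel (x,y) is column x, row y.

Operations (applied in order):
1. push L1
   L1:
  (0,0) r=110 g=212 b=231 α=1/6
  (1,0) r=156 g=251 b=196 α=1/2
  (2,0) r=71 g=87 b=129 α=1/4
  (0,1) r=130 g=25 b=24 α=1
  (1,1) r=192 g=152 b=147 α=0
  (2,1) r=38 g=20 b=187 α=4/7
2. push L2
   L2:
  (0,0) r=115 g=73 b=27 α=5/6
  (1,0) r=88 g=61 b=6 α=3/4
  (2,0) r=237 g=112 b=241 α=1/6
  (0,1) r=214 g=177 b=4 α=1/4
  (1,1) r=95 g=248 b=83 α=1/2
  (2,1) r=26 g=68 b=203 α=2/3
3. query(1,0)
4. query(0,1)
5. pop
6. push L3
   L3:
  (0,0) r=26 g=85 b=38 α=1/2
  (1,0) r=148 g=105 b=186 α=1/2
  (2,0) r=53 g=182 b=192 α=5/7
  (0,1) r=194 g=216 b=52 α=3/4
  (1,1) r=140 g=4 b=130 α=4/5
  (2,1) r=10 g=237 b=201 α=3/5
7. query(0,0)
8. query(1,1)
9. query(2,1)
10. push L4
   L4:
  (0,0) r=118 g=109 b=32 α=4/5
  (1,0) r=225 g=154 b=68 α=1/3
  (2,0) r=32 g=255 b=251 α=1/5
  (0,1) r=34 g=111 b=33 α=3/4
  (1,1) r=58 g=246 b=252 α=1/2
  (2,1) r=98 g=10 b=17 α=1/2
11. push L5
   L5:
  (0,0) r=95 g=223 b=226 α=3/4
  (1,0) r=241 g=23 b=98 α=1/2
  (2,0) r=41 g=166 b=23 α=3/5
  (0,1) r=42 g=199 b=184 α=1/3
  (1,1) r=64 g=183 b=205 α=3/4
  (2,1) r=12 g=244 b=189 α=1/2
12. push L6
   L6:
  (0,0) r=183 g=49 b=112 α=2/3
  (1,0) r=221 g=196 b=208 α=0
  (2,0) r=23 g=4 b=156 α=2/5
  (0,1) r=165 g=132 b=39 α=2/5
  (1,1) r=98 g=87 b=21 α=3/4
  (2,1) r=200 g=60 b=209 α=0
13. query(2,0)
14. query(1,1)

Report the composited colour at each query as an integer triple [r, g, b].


at x=1,y=0 over L1,L2:
L1 α=1/2: [78, 251/2, 98]
L2 α=3/4: [171/2, 617/8, 29]
= [86, 77, 29]

query (0,1) [L1,L2] — begin 0,0,0
after L1 α=1: [130, 25, 24]
after L2 α=1/4: [151, 63, 19]
= [151, 63, 19]

query (0,0) [L1,L3] — begin 0,0,0
+L1 (α=1/6) → [55/3, 106/3, 77/2]
+L3 (α=1/2) → [133/6, 361/6, 153/4]
rounded: [22, 60, 38]

at x=1,y=1 over L1,L3:
+L1 (α=0) → [0, 0, 0]
+L3 (α=4/5) → [112, 16/5, 104]
→ [112, 3, 104]

(2,1) stack=L1,L3; from [0,0,0]:
L1 α=4/7: [152/7, 80/7, 748/7]
L3 α=3/5: [514/35, 5137/35, 5717/35]
= [15, 147, 163]

at x=2,y=0 over L1,L3,L4,L5,L6:
+L1 (α=1/4) → [71/4, 87/4, 129/4]
+L3 (α=5/7) → [601/14, 1907/14, 2049/14]
+L4 (α=1/5) → [1426/35, 5599/35, 1171/7]
+L5 (α=3/5) → [7157/175, 28628/175, 565/7]
+L6 (α=2/5) → [29521/875, 87284/875, 3879/35]
rounded: [34, 100, 111]

(1,1) stack=L1,L3,L4,L5,L6; from [0,0,0]:
+L1 (α=0) → [0, 0, 0]
+L3 (α=4/5) → [112, 16/5, 104]
+L4 (α=1/2) → [85, 623/5, 178]
+L5 (α=3/4) → [277/4, 842/5, 793/4]
+L6 (α=3/4) → [1453/16, 2147/20, 1045/16]
→ [91, 107, 65]


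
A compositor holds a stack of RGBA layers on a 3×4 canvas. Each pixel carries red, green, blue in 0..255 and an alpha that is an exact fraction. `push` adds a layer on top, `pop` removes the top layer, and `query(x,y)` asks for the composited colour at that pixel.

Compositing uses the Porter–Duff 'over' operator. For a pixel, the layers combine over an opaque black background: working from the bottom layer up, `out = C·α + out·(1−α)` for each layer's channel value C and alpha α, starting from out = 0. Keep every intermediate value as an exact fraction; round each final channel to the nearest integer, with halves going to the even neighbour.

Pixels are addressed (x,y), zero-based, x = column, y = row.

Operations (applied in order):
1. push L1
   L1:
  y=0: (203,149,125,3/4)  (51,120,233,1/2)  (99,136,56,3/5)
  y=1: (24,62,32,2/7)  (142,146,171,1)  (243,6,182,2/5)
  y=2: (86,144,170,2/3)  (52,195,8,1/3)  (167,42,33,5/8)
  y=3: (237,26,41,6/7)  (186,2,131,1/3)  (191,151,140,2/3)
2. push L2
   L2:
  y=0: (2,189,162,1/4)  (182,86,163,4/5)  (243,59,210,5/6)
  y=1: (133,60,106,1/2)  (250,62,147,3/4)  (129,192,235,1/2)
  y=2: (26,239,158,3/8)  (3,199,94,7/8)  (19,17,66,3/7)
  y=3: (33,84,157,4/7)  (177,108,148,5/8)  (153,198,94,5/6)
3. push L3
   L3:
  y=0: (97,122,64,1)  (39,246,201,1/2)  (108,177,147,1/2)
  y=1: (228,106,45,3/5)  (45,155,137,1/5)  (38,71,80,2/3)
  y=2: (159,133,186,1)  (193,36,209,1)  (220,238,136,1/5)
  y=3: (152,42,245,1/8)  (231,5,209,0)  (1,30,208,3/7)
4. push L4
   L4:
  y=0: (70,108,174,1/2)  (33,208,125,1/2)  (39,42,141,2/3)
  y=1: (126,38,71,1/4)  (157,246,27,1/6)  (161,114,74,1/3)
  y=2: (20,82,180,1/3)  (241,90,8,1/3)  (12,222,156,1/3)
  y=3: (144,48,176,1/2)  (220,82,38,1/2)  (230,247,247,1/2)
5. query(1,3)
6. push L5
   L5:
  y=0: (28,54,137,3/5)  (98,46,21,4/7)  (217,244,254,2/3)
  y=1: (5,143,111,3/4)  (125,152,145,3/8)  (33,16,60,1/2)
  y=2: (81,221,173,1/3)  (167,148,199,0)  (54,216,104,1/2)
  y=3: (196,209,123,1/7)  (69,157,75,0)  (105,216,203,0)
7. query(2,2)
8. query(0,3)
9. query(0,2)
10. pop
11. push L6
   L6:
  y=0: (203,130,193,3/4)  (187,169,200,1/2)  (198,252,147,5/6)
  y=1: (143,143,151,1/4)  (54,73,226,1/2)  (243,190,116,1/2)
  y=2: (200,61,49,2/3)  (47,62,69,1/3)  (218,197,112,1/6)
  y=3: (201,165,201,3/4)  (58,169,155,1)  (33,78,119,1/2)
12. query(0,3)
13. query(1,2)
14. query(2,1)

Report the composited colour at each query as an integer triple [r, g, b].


query (1,3) [L1,L2,L3,L4] — begin 0,0,0
+L1 (α=1/3) → [62, 2/3, 131/3]
+L2 (α=5/8) → [1071/8, 271/4, 871/8]
+L3 (α=0) → [1071/8, 271/4, 871/8]
+L4 (α=1/2) → [2831/16, 599/8, 1175/16]
rounded: [177, 75, 73]

at x=2,y=2 over L1,L2,L3,L4,L5:
+L1 (α=5/8) → [835/8, 105/4, 165/8]
+L2 (α=3/7) → [949/14, 156/7, 561/14]
+L3 (α=1/5) → [3438/35, 458/7, 2074/35]
+L4 (α=1/3) → [2432/35, 2470/21, 9608/105]
+L5 (α=1/2) → [2161/35, 3503/21, 10264/105]
→ [62, 167, 98]

(0,3) stack=L1,L2,L3,L4,L5; from [0,0,0]:
L1 α=6/7: [1422/7, 156/7, 246/7]
L2 α=4/7: [5190/49, 2820/49, 5134/49]
L3 α=1/8: [3127/28, 1557/28, 6849/56]
L4 α=1/2: [7159/56, 2901/56, 16705/112]
L5 α=1/7: [26965/196, 14555/196, 57003/392]
= [138, 74, 145]

query (0,2) [L1,L2,L3,L4,L5] — begin 0,0,0
after L1 α=2/3: [172/3, 96, 340/3]
after L2 α=3/8: [547/12, 1197/8, 1561/12]
after L3 α=1: [159, 133, 186]
after L4 α=1/3: [338/3, 116, 184]
after L5 α=1/3: [919/9, 151, 541/3]
→ [102, 151, 180]

(0,3) stack=L1,L2,L3,L4,L6; from [0,0,0]:
+L1 (α=6/7) → [1422/7, 156/7, 246/7]
+L2 (α=4/7) → [5190/49, 2820/49, 5134/49]
+L3 (α=1/8) → [3127/28, 1557/28, 6849/56]
+L4 (α=1/2) → [7159/56, 2901/56, 16705/112]
+L6 (α=3/4) → [40927/224, 30621/224, 84241/448]
rounded: [183, 137, 188]

(1,2) stack=L1,L2,L3,L4,L6; from [0,0,0]:
after L1 α=1/3: [52/3, 65, 8/3]
after L2 α=7/8: [115/24, 729/4, 991/12]
after L3 α=1: [193, 36, 209]
after L4 α=1/3: [209, 54, 142]
after L6 α=1/3: [155, 170/3, 353/3]
rounded: [155, 57, 118]

at x=2,y=1 over L1,L2,L3,L4,L6:
after L1 α=2/5: [486/5, 12/5, 364/5]
after L2 α=1/2: [1131/10, 486/5, 1539/10]
after L3 α=2/3: [1891/30, 1196/15, 3139/30]
after L4 α=1/3: [4306/45, 4102/45, 4249/45]
after L6 α=1/2: [15241/90, 6326/45, 9469/90]
→ [169, 141, 105]


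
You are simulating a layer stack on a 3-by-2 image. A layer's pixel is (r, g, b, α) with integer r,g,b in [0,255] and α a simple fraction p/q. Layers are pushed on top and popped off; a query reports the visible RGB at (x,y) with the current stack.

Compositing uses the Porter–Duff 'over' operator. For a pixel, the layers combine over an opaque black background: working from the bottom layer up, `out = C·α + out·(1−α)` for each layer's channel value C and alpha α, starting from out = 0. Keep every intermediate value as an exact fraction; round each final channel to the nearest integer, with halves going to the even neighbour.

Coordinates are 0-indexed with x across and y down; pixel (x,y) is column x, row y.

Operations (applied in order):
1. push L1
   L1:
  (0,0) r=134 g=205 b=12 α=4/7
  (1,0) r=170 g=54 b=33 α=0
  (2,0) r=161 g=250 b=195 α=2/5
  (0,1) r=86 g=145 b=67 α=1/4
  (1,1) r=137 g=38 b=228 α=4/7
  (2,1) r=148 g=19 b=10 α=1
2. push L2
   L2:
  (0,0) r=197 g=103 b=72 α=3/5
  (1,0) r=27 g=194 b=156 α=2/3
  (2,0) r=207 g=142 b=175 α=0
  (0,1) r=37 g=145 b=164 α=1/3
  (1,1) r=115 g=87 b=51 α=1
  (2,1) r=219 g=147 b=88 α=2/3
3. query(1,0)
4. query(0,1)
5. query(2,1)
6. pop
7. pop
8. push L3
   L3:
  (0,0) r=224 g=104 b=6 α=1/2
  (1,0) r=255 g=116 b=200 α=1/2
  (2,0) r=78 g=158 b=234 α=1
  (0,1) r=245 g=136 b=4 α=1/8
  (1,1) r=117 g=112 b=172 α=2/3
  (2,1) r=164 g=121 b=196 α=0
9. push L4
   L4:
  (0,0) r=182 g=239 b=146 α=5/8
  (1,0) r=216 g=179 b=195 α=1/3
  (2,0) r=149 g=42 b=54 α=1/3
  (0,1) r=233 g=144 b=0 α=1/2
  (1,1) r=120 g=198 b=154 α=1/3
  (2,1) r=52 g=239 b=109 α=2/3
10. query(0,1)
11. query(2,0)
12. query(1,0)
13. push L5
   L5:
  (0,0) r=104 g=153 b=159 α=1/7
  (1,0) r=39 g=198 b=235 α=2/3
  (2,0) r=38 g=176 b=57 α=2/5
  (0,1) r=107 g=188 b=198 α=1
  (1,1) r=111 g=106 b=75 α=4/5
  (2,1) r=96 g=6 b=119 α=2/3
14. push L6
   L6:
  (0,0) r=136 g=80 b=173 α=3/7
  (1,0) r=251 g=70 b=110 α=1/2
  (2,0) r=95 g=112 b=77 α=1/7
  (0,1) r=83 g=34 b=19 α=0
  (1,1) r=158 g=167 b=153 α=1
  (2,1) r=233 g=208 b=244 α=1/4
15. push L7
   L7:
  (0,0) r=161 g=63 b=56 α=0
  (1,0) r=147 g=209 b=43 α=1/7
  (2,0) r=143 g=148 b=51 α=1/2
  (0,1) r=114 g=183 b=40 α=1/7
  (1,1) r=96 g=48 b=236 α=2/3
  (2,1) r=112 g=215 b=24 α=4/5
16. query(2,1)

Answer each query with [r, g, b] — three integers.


query (1,0) [L1,L2] — begin 0,0,0
L1 α=0: [0, 0, 0]
L2 α=2/3: [18, 388/3, 104]
→ [18, 129, 104]

query (0,1) [L1,L2] — begin 0,0,0
L1 α=1/4: [43/2, 145/4, 67/4]
L2 α=1/3: [80/3, 145/2, 395/6]
rounded: [27, 72, 66]

query (2,1) [L1,L2] — begin 0,0,0
after L1 α=1: [148, 19, 10]
after L2 α=2/3: [586/3, 313/3, 62]
= [195, 104, 62]

(0,1) stack=L3,L4; from [0,0,0]:
L3 α=1/8: [245/8, 17, 1/2]
L4 α=1/2: [2109/16, 161/2, 1/4]
rounded: [132, 80, 0]

(2,0) stack=L3,L4; from [0,0,0]:
L3 α=1: [78, 158, 234]
L4 α=1/3: [305/3, 358/3, 174]
= [102, 119, 174]

(1,0) stack=L3,L4; from [0,0,0]:
after L3 α=1/2: [255/2, 58, 100]
after L4 α=1/3: [157, 295/3, 395/3]
= [157, 98, 132]

(2,1) stack=L3,L4,L5,L6,L7; from [0,0,0]:
L3 α=0: [0, 0, 0]
L4 α=2/3: [104/3, 478/3, 218/3]
L5 α=2/3: [680/9, 514/9, 932/9]
L6 α=1/4: [1379/12, 569/6, 416/3]
L7 α=4/5: [1351/12, 5729/30, 704/15]
rounded: [113, 191, 47]


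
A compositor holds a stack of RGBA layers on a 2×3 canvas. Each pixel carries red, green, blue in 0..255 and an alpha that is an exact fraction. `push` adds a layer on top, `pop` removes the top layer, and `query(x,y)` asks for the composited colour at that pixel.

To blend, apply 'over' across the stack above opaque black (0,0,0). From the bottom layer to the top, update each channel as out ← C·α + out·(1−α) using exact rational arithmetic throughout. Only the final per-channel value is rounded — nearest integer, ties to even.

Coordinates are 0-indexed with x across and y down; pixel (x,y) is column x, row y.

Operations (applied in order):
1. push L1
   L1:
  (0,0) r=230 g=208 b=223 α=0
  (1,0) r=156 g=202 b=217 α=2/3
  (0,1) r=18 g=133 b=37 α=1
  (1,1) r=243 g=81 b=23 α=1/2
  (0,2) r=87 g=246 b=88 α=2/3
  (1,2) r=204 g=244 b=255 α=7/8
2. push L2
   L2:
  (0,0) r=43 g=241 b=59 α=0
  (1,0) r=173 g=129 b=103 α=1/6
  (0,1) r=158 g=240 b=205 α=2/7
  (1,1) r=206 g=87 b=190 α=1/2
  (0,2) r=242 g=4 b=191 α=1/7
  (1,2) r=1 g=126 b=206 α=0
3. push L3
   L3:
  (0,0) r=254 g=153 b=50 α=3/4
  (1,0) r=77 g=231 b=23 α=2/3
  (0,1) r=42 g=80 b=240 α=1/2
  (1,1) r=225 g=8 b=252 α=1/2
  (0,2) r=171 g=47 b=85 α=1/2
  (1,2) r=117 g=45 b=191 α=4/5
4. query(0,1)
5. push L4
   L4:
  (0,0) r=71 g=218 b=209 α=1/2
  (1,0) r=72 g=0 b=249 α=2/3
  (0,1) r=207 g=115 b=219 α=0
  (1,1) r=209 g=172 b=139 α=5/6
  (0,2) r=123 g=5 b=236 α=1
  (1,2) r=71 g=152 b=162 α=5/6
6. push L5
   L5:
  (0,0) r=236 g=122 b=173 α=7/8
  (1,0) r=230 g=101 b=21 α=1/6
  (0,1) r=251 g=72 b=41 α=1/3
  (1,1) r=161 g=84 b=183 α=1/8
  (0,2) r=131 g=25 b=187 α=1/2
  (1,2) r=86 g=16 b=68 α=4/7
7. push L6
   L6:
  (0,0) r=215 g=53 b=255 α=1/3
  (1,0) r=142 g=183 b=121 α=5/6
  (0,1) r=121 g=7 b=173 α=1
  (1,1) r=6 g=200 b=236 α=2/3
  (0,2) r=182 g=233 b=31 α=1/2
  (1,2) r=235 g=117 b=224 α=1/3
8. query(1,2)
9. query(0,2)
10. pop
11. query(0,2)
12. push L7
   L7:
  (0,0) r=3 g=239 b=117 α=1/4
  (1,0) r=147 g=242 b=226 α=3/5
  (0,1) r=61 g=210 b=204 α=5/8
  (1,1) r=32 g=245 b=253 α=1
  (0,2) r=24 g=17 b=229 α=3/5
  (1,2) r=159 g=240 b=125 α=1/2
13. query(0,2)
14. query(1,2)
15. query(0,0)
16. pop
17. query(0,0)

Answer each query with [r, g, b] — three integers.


query (0,1) [L1,L2,L3] — begin 0,0,0
+L1 (α=1) → [18, 133, 37]
+L2 (α=2/7) → [58, 1145/7, 85]
+L3 (α=1/2) → [50, 1705/14, 325/2]
rounded: [50, 122, 162]

at x=1,y=2 over L1,L2,L3,L4,L5,L6:
+L1 (α=7/8) → [357/2, 427/2, 1785/8]
+L2 (α=0) → [357/2, 427/2, 1785/8]
+L3 (α=4/5) → [1293/10, 787/10, 7897/40]
+L4 (α=5/6) → [4843/60, 8387/60, 40297/240]
+L5 (α=4/7) → [11723/140, 1381/20, 62057/560]
+L6 (α=1/3) → [9391/70, 2551/30, 124777/840]
rounded: [134, 85, 149]

(0,2) stack=L1,L2,L3,L4,L5,L6; from [0,0,0]:
after L1 α=2/3: [58, 164, 176/3]
after L2 α=1/7: [590/7, 988/7, 543/7]
after L3 α=1/2: [1787/14, 1317/14, 569/7]
after L4 α=1: [123, 5, 236]
after L5 α=1/2: [127, 15, 423/2]
after L6 α=1/2: [309/2, 124, 485/4]
= [154, 124, 121]

(0,2) stack=L1,L2,L3,L4,L5; from [0,0,0]:
+L1 (α=2/3) → [58, 164, 176/3]
+L2 (α=1/7) → [590/7, 988/7, 543/7]
+L3 (α=1/2) → [1787/14, 1317/14, 569/7]
+L4 (α=1) → [123, 5, 236]
+L5 (α=1/2) → [127, 15, 423/2]
→ [127, 15, 212]

at x=0,y=2 over L1,L2,L3,L4,L5,L7:
+L1 (α=2/3) → [58, 164, 176/3]
+L2 (α=1/7) → [590/7, 988/7, 543/7]
+L3 (α=1/2) → [1787/14, 1317/14, 569/7]
+L4 (α=1) → [123, 5, 236]
+L5 (α=1/2) → [127, 15, 423/2]
+L7 (α=3/5) → [326/5, 81/5, 222]
→ [65, 16, 222]

(1,2) stack=L1,L2,L3,L4,L5,L7; from [0,0,0]:
+L1 (α=7/8) → [357/2, 427/2, 1785/8]
+L2 (α=0) → [357/2, 427/2, 1785/8]
+L3 (α=4/5) → [1293/10, 787/10, 7897/40]
+L4 (α=5/6) → [4843/60, 8387/60, 40297/240]
+L5 (α=4/7) → [11723/140, 1381/20, 62057/560]
+L7 (α=1/2) → [33983/280, 6181/40, 132057/1120]
→ [121, 155, 118]

at x=0,y=0 over L1,L2,L3,L4,L5,L7:
+L1 (α=0) → [0, 0, 0]
+L2 (α=0) → [0, 0, 0]
+L3 (α=3/4) → [381/2, 459/4, 75/2]
+L4 (α=1/2) → [523/4, 1331/8, 493/4]
+L5 (α=7/8) → [7131/32, 8163/64, 5337/32]
+L7 (α=1/4) → [21489/128, 39785/256, 19755/128]
→ [168, 155, 154]

(0,0) stack=L1,L2,L3,L4,L5; from [0,0,0]:
after L1 α=0: [0, 0, 0]
after L2 α=0: [0, 0, 0]
after L3 α=3/4: [381/2, 459/4, 75/2]
after L4 α=1/2: [523/4, 1331/8, 493/4]
after L5 α=7/8: [7131/32, 8163/64, 5337/32]
= [223, 128, 167]


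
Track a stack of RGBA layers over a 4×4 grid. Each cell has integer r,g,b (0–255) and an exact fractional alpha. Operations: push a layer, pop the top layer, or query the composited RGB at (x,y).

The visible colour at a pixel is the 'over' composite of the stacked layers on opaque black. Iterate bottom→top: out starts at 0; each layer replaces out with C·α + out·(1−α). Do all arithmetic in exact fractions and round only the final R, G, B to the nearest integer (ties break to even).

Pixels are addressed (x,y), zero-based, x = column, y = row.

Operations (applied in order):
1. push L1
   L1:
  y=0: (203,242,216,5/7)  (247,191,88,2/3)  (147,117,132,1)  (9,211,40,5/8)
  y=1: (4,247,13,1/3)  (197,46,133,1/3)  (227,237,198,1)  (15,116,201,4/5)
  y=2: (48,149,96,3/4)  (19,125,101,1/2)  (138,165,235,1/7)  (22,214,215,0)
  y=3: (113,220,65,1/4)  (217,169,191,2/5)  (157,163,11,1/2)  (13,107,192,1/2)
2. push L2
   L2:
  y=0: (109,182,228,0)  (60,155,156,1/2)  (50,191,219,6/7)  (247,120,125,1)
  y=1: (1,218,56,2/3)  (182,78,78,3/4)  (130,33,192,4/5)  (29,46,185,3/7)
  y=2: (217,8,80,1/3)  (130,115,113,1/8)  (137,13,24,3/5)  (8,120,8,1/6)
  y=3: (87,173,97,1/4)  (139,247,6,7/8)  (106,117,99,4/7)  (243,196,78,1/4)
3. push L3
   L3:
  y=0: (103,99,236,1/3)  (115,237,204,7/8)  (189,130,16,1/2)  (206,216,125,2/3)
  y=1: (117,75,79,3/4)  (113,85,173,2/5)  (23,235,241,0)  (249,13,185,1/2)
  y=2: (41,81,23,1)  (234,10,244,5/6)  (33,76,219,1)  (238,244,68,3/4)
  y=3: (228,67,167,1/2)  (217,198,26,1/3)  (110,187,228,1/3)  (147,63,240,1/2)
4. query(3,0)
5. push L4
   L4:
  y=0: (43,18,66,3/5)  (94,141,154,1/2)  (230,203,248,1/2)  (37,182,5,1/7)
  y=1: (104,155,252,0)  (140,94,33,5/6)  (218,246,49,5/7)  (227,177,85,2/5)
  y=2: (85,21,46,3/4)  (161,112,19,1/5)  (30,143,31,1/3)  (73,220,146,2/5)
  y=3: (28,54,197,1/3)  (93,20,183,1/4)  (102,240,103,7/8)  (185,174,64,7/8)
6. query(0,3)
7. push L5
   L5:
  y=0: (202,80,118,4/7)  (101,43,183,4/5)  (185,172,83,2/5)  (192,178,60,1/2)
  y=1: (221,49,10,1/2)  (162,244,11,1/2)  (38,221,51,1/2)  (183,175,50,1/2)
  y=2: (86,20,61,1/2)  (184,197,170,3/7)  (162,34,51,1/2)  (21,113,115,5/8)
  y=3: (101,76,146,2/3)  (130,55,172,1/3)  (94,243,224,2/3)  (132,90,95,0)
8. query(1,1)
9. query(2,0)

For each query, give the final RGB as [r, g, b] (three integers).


at x=3,y=0 over L1,L2,L3:
+L1 (α=5/8) → [45/8, 1055/8, 25]
+L2 (α=1) → [247, 120, 125]
+L3 (α=2/3) → [659/3, 184, 125]
= [220, 184, 125]

(0,3) stack=L1,L2,L3,L4; from [0,0,0]:
+L1 (α=1/4) → [113/4, 55, 65/4]
+L2 (α=1/4) → [687/16, 169/2, 583/16]
+L3 (α=1/2) → [4335/32, 303/4, 3255/32]
+L4 (α=1/3) → [4783/48, 137/2, 6407/48]
= [100, 68, 133]

(1,1) stack=L1,L2,L3,L4,L5; from [0,0,0]:
L1 α=1/3: [197/3, 46/3, 133/3]
L2 α=3/4: [1835/12, 187/3, 835/12]
L3 α=2/5: [2739/20, 357/5, 2219/20]
L4 α=5/6: [16739/120, 2707/30, 5519/120]
L5 α=1/2: [36179/240, 10027/60, 6839/240]
= [151, 167, 28]

query (2,0) [L1,L2,L3,L4,L5] — begin 0,0,0
L1 α=1: [147, 117, 132]
L2 α=6/7: [447/7, 1263/7, 1446/7]
L3 α=1/2: [885/7, 2173/14, 779/7]
L4 α=1/2: [2495/14, 5015/28, 2515/14]
L5 α=2/5: [2533/14, 24677/140, 9869/70]
rounded: [181, 176, 141]


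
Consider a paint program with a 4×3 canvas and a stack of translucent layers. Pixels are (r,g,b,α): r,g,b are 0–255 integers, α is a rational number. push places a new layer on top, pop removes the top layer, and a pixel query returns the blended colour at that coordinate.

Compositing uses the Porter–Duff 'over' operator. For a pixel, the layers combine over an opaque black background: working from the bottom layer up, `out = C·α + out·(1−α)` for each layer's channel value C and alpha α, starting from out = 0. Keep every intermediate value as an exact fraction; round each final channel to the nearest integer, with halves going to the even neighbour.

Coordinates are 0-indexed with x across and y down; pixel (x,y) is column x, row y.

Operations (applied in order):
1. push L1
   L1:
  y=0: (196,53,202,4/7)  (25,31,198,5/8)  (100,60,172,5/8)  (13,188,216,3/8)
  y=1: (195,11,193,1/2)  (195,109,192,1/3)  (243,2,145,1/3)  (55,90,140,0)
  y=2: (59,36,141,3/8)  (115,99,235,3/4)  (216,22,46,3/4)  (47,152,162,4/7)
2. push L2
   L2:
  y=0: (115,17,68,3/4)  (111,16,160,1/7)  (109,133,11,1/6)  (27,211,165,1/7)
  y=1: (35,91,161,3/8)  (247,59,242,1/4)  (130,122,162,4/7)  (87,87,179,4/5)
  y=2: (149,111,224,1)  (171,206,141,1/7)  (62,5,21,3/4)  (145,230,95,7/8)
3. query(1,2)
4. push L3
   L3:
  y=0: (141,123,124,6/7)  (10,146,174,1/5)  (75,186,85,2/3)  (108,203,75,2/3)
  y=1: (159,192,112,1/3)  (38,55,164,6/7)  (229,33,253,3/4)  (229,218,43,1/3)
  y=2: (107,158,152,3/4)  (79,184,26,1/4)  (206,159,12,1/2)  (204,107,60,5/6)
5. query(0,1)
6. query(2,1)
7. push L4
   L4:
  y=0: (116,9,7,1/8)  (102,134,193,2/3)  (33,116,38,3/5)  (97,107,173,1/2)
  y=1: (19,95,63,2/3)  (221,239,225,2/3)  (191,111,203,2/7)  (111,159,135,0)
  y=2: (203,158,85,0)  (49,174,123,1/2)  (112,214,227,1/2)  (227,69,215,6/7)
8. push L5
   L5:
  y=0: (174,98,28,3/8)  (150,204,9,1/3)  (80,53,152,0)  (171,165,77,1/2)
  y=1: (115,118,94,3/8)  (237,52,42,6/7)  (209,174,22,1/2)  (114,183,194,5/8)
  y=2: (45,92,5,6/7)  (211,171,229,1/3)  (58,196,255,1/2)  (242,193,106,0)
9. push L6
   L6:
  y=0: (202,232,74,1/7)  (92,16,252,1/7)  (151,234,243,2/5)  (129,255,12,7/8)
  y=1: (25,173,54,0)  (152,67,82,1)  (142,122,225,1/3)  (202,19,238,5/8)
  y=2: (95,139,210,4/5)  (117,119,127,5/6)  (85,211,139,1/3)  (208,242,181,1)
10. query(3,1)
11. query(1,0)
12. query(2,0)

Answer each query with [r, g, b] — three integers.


query (1,2) [L1,L2] — begin 0,0,0
L1 α=3/4: [345/4, 297/4, 705/4]
L2 α=1/7: [1377/14, 1303/14, 2397/14]
→ [98, 93, 171]

query (0,1) [L1,L2,L3] — begin 0,0,0
after L1 α=1/2: [195/2, 11/2, 193/2]
after L2 α=3/8: [1185/16, 601/16, 1931/16]
after L3 α=1/3: [819/8, 2137/24, 2827/24]
→ [102, 89, 118]

query (2,1) [L1,L2,L3] — begin 0,0,0
after L1 α=1/3: [81, 2/3, 145/3]
after L2 α=4/7: [109, 70, 793/7]
after L3 α=3/4: [199, 169/4, 3053/14]
→ [199, 42, 218]

at x=3,y=1 over L1,L2,L3,L4,L5,L6:
after L1 α=0: [0, 0, 0]
after L2 α=4/5: [348/5, 348/5, 716/5]
after L3 α=1/3: [1841/15, 1786/15, 549/5]
after L4 α=0: [1841/15, 1786/15, 549/5]
after L5 α=5/8: [4691/40, 6361/40, 6497/40]
after L6 α=5/8: [54473/320, 22883/320, 67091/320]
= [170, 72, 210]

query (1,0) [L1,L2,L3,L4,L5,L6] — begin 0,0,0
L1 α=5/8: [125/8, 155/8, 495/4]
L2 α=1/7: [117/4, 529/28, 1805/14]
L3 α=1/5: [127/5, 1551/35, 4828/35]
L4 α=2/3: [1147/15, 10931/105, 18338/105]
L5 α=1/3: [4544/45, 43282/315, 37621/315]
L6 α=1/7: [10468/105, 88244/735, 101702/735]
rounded: [100, 120, 138]

query (2,0) [L1,L2,L3,L4,L5,L6] — begin 0,0,0
after L1 α=5/8: [125/2, 75/2, 215/2]
after L2 α=1/6: [281/4, 641/12, 1097/12]
after L3 α=2/3: [881/12, 5105/36, 3137/36]
after L4 α=3/5: [295/6, 11369/90, 5189/90]
after L5 α=0: [295/6, 11369/90, 5189/90]
after L6 α=2/5: [899/10, 25409/150, 19769/150]
= [90, 169, 132]


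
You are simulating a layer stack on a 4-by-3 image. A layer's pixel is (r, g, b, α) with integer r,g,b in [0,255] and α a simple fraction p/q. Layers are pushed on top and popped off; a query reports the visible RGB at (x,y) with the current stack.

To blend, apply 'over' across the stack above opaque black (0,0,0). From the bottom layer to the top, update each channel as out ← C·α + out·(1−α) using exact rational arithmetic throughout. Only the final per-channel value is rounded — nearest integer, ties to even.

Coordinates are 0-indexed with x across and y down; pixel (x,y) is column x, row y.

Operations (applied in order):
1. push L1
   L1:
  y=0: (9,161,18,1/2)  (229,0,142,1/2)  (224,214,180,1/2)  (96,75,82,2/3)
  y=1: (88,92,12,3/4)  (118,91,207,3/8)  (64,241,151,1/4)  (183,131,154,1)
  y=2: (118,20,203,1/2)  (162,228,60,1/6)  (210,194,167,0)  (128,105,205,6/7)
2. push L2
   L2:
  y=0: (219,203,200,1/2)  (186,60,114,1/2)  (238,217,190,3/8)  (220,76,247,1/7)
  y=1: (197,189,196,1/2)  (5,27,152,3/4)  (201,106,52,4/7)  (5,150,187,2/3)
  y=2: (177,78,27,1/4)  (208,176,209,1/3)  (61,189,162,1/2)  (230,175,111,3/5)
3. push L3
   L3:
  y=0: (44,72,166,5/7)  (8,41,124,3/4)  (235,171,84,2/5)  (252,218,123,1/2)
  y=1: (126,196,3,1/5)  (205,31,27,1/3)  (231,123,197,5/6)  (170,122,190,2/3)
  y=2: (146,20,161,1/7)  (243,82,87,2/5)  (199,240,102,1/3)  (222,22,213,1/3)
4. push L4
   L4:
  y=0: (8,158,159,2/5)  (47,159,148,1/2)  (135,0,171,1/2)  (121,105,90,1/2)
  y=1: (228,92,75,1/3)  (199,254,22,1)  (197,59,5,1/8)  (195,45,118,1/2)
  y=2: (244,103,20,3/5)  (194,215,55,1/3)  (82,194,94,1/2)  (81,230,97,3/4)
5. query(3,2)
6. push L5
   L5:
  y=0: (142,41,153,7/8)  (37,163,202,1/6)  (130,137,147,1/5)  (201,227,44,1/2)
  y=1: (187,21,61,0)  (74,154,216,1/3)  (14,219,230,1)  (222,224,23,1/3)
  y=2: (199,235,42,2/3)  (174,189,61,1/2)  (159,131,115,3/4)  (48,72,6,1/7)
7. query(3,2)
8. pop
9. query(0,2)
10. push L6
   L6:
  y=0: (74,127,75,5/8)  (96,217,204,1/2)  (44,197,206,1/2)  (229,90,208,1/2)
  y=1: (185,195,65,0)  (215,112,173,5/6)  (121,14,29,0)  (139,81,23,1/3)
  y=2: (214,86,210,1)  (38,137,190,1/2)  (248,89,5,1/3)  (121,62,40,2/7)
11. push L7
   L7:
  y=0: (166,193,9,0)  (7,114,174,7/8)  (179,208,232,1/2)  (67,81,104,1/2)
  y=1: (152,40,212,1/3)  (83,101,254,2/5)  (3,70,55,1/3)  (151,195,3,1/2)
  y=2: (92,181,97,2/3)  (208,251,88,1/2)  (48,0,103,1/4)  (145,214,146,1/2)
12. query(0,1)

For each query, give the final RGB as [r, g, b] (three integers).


query (3,2) [L1,L2,L3,L4] — begin 0,0,0
+L1 (α=6/7) → [768/7, 90, 1230/7]
+L2 (α=3/5) → [6366/35, 141, 4791/35]
+L3 (α=1/3) → [6834/35, 304/3, 5679/35]
+L4 (α=3/4) → [15339/140, 1187/6, 3966/35]
rounded: [110, 198, 113]

query (3,2) [L1,L2,L3,L4,L5] — begin 0,0,0
L1 α=6/7: [768/7, 90, 1230/7]
L2 α=3/5: [6366/35, 141, 4791/35]
L3 α=1/3: [6834/35, 304/3, 5679/35]
L4 α=3/4: [15339/140, 1187/6, 3966/35]
L5 α=1/7: [49377/490, 1259/7, 24006/245]
rounded: [101, 180, 98]

(0,2) stack=L1,L2,L3,L4; from [0,0,0]:
+L1 (α=1/2) → [59, 10, 203/2]
+L2 (α=1/4) → [177/2, 27, 663/8]
+L3 (α=1/7) → [677/7, 26, 2633/28]
+L4 (α=3/5) → [6478/35, 361/5, 3473/70]
rounded: [185, 72, 50]

query (0,1) [L1,L2,L3,L4,L6,L7] — begin 0,0,0
L1 α=3/4: [66, 69, 9]
L2 α=1/2: [263/2, 129, 205/2]
L3 α=1/5: [652/5, 712/5, 413/5]
L4 α=1/3: [2444/15, 628/5, 1201/15]
L6 α=0: [2444/15, 628/5, 1201/15]
L7 α=1/3: [7168/45, 1456/15, 5582/45]
= [159, 97, 124]


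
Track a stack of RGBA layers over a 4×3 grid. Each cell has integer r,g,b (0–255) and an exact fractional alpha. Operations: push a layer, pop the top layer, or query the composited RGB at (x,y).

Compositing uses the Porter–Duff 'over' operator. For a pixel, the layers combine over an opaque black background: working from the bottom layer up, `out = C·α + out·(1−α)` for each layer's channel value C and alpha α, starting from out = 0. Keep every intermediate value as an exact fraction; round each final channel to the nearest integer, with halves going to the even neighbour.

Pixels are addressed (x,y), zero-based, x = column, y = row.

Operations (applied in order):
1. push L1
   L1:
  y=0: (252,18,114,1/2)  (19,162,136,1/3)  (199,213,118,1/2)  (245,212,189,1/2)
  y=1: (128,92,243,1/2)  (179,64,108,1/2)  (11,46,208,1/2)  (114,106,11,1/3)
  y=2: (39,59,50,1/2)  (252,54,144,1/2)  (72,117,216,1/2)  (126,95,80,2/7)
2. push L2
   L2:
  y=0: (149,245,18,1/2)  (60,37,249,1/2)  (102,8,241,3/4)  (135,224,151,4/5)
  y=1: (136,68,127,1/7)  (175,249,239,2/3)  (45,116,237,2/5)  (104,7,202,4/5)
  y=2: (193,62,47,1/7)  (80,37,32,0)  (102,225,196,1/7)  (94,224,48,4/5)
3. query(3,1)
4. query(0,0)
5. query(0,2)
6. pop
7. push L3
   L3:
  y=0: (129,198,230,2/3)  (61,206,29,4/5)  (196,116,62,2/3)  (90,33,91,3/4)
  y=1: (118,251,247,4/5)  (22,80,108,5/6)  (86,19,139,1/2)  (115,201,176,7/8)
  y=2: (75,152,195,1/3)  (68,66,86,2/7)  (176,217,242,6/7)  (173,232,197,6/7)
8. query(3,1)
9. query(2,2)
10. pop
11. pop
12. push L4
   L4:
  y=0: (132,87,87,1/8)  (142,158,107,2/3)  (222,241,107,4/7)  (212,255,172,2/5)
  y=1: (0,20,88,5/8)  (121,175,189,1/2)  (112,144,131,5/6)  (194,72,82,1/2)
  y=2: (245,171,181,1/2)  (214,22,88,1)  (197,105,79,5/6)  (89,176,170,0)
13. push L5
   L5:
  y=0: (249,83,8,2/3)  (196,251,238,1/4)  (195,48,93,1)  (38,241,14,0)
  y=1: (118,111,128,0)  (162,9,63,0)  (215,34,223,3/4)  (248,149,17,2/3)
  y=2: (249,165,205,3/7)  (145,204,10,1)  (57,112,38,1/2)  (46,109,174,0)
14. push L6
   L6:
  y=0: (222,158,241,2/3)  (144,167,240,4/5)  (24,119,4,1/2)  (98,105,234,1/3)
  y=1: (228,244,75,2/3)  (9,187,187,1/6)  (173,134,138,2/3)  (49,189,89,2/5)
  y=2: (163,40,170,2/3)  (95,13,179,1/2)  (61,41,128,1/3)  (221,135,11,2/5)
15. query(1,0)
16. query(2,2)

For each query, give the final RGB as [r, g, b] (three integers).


query (3,1) [L1,L2] — begin 0,0,0
+L1 (α=1/3) → [38, 106/3, 11/3]
+L2 (α=4/5) → [454/5, 38/3, 487/3]
→ [91, 13, 162]

at x=0,y=0 over L1,L2:
+L1 (α=1/2) → [126, 9, 57]
+L2 (α=1/2) → [275/2, 127, 75/2]
→ [138, 127, 38]

at x=0,y=2 over L1,L2:
after L1 α=1/2: [39/2, 59/2, 25]
after L2 α=1/7: [310/7, 239/7, 197/7]
→ [44, 34, 28]

(3,1) stack=L1,L3; from [0,0,0]:
after L1 α=1/3: [38, 106/3, 11/3]
after L3 α=7/8: [843/8, 4327/24, 3707/24]
rounded: [105, 180, 154]

at x=2,y=2 over L1,L3:
after L1 α=1/2: [36, 117/2, 108]
after L3 α=6/7: [156, 2721/14, 1560/7]
= [156, 194, 223]

at x=1,y=0 over L4,L5,L6:
+L4 (α=2/3) → [284/3, 316/3, 214/3]
+L5 (α=1/4) → [120, 567/4, 113]
+L6 (α=4/5) → [696/5, 3239/20, 1073/5]
rounded: [139, 162, 215]

query (2,2) [L4,L5,L6] — begin 0,0,0
after L4 α=5/6: [985/6, 175/2, 395/6]
after L5 α=1/2: [1327/12, 399/4, 623/12]
after L6 α=1/3: [1693/18, 481/6, 1391/18]
= [94, 80, 77]


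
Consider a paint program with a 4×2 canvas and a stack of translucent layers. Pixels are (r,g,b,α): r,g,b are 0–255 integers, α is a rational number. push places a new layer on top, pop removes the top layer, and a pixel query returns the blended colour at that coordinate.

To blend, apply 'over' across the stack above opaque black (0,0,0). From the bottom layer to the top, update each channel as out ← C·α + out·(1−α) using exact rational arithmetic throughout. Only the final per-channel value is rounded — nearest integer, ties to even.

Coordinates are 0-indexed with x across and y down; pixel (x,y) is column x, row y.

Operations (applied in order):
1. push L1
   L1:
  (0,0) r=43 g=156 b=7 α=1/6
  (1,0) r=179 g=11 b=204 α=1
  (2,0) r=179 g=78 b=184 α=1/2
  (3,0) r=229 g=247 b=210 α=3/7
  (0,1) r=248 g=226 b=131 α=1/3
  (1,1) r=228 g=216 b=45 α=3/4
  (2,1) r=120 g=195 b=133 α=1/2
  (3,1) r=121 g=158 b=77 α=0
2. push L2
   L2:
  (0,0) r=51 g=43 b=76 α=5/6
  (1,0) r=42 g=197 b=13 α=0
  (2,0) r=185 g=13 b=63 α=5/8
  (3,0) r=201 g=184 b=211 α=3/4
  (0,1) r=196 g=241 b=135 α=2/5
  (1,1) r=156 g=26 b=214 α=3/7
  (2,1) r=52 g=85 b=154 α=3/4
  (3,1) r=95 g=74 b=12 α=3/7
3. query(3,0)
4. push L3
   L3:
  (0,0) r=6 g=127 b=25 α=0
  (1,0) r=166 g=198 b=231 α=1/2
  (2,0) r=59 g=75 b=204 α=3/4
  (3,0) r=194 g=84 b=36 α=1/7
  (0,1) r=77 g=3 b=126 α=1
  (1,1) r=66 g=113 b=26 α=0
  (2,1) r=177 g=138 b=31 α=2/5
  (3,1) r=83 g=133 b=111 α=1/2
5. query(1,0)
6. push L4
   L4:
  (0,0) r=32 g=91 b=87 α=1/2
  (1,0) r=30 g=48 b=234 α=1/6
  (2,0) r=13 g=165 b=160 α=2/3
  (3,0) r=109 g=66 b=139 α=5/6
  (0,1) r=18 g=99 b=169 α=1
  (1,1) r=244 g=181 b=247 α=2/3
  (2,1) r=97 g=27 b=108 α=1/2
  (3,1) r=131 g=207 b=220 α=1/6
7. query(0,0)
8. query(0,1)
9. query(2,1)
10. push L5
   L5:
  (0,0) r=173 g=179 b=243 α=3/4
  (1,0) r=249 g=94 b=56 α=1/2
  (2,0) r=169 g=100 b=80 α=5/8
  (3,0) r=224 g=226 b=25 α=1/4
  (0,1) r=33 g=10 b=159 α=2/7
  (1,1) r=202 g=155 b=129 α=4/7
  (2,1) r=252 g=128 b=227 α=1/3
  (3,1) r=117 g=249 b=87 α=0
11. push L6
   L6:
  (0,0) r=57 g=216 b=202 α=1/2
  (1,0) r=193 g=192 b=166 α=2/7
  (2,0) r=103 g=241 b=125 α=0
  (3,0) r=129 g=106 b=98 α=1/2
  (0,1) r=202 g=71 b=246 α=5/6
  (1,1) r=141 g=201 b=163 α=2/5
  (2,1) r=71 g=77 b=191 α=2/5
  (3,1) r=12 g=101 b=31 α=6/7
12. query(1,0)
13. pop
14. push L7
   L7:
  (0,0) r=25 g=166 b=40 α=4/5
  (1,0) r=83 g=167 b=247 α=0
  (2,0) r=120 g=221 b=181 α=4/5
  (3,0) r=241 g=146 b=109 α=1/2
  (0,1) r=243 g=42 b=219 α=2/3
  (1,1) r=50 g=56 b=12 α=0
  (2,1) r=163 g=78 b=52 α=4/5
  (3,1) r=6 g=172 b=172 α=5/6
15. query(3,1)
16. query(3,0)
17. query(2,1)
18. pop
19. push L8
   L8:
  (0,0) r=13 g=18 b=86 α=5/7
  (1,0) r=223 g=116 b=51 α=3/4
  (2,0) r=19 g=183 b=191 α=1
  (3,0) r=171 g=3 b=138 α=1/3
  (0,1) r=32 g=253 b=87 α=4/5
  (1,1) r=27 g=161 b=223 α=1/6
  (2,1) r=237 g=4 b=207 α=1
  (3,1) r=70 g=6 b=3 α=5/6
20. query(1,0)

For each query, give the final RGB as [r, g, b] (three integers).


(3,0) stack=L1,L2; from [0,0,0]:
after L1 α=3/7: [687/7, 741/7, 90]
after L2 α=3/4: [1227/7, 4605/28, 723/4]
→ [175, 164, 181]

(1,0) stack=L1,L2,L3; from [0,0,0]:
+L1 (α=1) → [179, 11, 204]
+L2 (α=0) → [179, 11, 204]
+L3 (α=1/2) → [345/2, 209/2, 435/2]
→ [172, 104, 218]

at x=0,y=0 over L1,L2,L3,L4:
L1 α=1/6: [43/6, 26, 7/6]
L2 α=5/6: [1573/36, 241/6, 2287/36]
L3 α=0: [1573/36, 241/6, 2287/36]
L4 α=1/2: [2725/72, 787/12, 5419/72]
→ [38, 66, 75]

query (0,1) [L1,L2,L3,L4] — begin 0,0,0
+L1 (α=1/3) → [248/3, 226/3, 131/3]
+L2 (α=2/5) → [128, 708/5, 401/5]
+L3 (α=1) → [77, 3, 126]
+L4 (α=1) → [18, 99, 169]
rounded: [18, 99, 169]

query (2,1) [L1,L2,L3,L4] — begin 0,0,0
after L1 α=1/2: [60, 195/2, 133/2]
after L2 α=3/4: [54, 705/8, 1057/8]
after L3 α=2/5: [516/5, 4323/40, 3667/40]
after L4 α=1/2: [1001/10, 5403/80, 7987/80]
= [100, 68, 100]

query (1,0) [L1,L2,L3,L4,L5,L6] — begin 0,0,0
after L1 α=1: [179, 11, 204]
after L2 α=0: [179, 11, 204]
after L3 α=1/2: [345/2, 209/2, 435/2]
after L4 α=1/6: [595/4, 1141/12, 881/4]
after L5 α=1/2: [1591/8, 2269/24, 1105/8]
after L6 α=2/7: [11043/56, 20561/168, 8181/56]
→ [197, 122, 146]

query (3,1) [L1,L2,L3,L4,L5,L7] — begin 0,0,0
L1 α=0: [0, 0, 0]
L2 α=3/7: [285/7, 222/7, 36/7]
L3 α=1/2: [433/7, 1153/14, 813/14]
L4 α=1/6: [1541/21, 8663/84, 7145/84]
L5 α=0: [1541/21, 8663/84, 7145/84]
L7 α=5/6: [2171/126, 80903/504, 79385/504]
= [17, 161, 158]

query (3,0) [L1,L2,L3,L4,L5,L7] — begin 0,0,0
L1 α=3/7: [687/7, 741/7, 90]
L2 α=3/4: [1227/7, 4605/28, 723/4]
L3 α=1/7: [8720/49, 14991/98, 2241/14]
L4 α=5/6: [35425/294, 15777/196, 11971/84]
L5 α=1/4: [57377/392, 91627/784, 12671/112]
L7 α=1/2: [151849/784, 206091/1568, 24879/224]
→ [194, 131, 111]

query (2,1) [L1,L2,L3,L4,L5,L7] — begin 0,0,0
L1 α=1/2: [60, 195/2, 133/2]
L2 α=3/4: [54, 705/8, 1057/8]
L3 α=2/5: [516/5, 4323/40, 3667/40]
L4 α=1/2: [1001/10, 5403/80, 7987/80]
L5 α=1/3: [2261/15, 10523/120, 5689/40]
L7 α=4/5: [12041/75, 47963/600, 14009/200]
rounded: [161, 80, 70]

at x=1,y=0 over L1,L2,L3,L4,L5,L8:
L1 α=1: [179, 11, 204]
L2 α=0: [179, 11, 204]
L3 α=1/2: [345/2, 209/2, 435/2]
L4 α=1/6: [595/4, 1141/12, 881/4]
L5 α=1/2: [1591/8, 2269/24, 1105/8]
L8 α=3/4: [6943/32, 10621/96, 2329/32]
= [217, 111, 73]


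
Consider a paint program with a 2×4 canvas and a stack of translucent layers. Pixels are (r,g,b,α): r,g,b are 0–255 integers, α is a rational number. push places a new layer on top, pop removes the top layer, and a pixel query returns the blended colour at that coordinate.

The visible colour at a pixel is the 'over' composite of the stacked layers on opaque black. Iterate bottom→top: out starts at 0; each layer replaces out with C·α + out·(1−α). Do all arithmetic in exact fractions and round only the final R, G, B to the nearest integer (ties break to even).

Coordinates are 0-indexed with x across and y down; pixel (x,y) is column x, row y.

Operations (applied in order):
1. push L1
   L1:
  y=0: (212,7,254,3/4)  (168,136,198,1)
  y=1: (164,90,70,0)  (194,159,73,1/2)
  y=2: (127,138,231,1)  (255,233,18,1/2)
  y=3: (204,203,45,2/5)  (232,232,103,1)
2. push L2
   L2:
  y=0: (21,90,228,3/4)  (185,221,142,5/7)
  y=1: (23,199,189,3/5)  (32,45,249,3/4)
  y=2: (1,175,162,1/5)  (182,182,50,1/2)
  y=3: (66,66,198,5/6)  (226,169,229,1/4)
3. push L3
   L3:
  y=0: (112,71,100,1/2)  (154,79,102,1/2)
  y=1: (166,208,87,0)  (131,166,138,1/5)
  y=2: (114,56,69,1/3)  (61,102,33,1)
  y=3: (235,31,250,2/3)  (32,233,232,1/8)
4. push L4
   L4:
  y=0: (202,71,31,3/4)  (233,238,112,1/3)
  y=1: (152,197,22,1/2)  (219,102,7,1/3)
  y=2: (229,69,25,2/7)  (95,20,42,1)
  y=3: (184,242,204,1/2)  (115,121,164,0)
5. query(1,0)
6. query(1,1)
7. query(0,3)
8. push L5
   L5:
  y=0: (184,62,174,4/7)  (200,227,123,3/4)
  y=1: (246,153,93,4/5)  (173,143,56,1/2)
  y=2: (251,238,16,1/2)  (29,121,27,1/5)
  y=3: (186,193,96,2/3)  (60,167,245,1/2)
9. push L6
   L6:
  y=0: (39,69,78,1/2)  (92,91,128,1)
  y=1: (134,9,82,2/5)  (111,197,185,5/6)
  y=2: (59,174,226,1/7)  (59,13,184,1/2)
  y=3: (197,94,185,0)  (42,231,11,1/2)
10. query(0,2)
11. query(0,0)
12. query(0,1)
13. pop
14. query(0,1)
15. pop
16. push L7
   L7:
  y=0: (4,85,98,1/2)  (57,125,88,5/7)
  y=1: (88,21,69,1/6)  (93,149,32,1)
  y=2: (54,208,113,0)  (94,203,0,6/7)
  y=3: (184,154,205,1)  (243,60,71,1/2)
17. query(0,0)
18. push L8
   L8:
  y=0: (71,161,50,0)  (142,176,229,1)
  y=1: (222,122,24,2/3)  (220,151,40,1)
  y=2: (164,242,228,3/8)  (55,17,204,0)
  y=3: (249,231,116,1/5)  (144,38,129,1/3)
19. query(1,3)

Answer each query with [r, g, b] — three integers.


at x=1,y=0 over L1,L2,L3,L4:
after L1 α=1: [168, 136, 198]
after L2 α=5/7: [1261/7, 1377/7, 158]
after L3 α=1/2: [2339/14, 965/7, 130]
after L4 α=1/3: [3970/21, 3596/21, 124]
= [189, 171, 124]

query (1,1) [L1,L2,L3,L4] — begin 0,0,0
+L1 (α=1/2) → [97, 159/2, 73/2]
+L2 (α=3/4) → [193/4, 429/8, 1567/8]
+L3 (α=1/5) → [324/5, 761/10, 1843/10]
+L4 (α=1/3) → [581/5, 1271/15, 626/5]
→ [116, 85, 125]

(0,3) stack=L1,L2,L3,L4; from [0,0,0]:
L1 α=2/5: [408/5, 406/5, 18]
L2 α=5/6: [343/5, 1028/15, 168]
L3 α=2/3: [2693/15, 1958/45, 668/3]
L4 α=1/2: [5453/30, 6424/45, 640/3]
= [182, 143, 213]

(0,2) stack=L1,L2,L3,L4,L5,L6; from [0,0,0]:
after L1 α=1: [127, 138, 231]
after L2 α=1/5: [509/5, 727/5, 1086/5]
after L3 α=1/3: [1588/15, 578/5, 839/5]
after L4 α=2/7: [2962/21, 716/7, 127]
after L5 α=1/2: [8233/42, 1191/7, 143/2]
after L6 α=1/7: [8646/49, 8364/49, 655/7]
= [176, 171, 94]

at x=0,y=0 over L1,L2,L3,L4,L5,L6:
after L1 α=3/4: [159, 21/4, 381/2]
after L2 α=3/4: [111/2, 1101/16, 1749/8]
after L3 α=1/2: [335/4, 2237/32, 2549/16]
after L4 α=3/4: [2759/16, 9053/128, 4037/64]
after L5 α=4/7: [20053/112, 58903/896, 56655/448]
after L6 α=1/2: [24421/224, 120727/1792, 91599/896]
→ [109, 67, 102]

(0,1) stack=L1,L2,L3,L4,L5,L6; from [0,0,0]:
after L1 α=0: [0, 0, 0]
after L2 α=3/5: [69/5, 597/5, 567/5]
after L3 α=0: [69/5, 597/5, 567/5]
after L4 α=1/2: [829/10, 791/5, 677/10]
after L5 α=4/5: [10669/50, 3851/25, 4397/50]
after L6 α=2/5: [45407/250, 12003/125, 21391/250]
rounded: [182, 96, 86]

query (0,1) [L1,L2,L3,L4,L5] — begin 0,0,0
+L1 (α=0) → [0, 0, 0]
+L2 (α=3/5) → [69/5, 597/5, 567/5]
+L3 (α=0) → [69/5, 597/5, 567/5]
+L4 (α=1/2) → [829/10, 791/5, 677/10]
+L5 (α=4/5) → [10669/50, 3851/25, 4397/50]
rounded: [213, 154, 88]

query (0,0) [L1,L2,L3,L4,L7] — begin 0,0,0
+L1 (α=3/4) → [159, 21/4, 381/2]
+L2 (α=3/4) → [111/2, 1101/16, 1749/8]
+L3 (α=1/2) → [335/4, 2237/32, 2549/16]
+L4 (α=3/4) → [2759/16, 9053/128, 4037/64]
+L7 (α=1/2) → [2823/32, 19933/256, 10309/128]
→ [88, 78, 81]

(1,3) stack=L1,L2,L3,L4,L7,L8; from [0,0,0]:
+L1 (α=1) → [232, 232, 103]
+L2 (α=1/4) → [461/2, 865/4, 269/2]
+L3 (α=1/8) → [3291/16, 6987/32, 2347/16]
+L4 (α=0) → [3291/16, 6987/32, 2347/16]
+L7 (α=1/2) → [7179/32, 8907/64, 3483/32]
+L8 (α=1/3) → [3161/16, 10123/96, 1849/16]
→ [198, 105, 116]


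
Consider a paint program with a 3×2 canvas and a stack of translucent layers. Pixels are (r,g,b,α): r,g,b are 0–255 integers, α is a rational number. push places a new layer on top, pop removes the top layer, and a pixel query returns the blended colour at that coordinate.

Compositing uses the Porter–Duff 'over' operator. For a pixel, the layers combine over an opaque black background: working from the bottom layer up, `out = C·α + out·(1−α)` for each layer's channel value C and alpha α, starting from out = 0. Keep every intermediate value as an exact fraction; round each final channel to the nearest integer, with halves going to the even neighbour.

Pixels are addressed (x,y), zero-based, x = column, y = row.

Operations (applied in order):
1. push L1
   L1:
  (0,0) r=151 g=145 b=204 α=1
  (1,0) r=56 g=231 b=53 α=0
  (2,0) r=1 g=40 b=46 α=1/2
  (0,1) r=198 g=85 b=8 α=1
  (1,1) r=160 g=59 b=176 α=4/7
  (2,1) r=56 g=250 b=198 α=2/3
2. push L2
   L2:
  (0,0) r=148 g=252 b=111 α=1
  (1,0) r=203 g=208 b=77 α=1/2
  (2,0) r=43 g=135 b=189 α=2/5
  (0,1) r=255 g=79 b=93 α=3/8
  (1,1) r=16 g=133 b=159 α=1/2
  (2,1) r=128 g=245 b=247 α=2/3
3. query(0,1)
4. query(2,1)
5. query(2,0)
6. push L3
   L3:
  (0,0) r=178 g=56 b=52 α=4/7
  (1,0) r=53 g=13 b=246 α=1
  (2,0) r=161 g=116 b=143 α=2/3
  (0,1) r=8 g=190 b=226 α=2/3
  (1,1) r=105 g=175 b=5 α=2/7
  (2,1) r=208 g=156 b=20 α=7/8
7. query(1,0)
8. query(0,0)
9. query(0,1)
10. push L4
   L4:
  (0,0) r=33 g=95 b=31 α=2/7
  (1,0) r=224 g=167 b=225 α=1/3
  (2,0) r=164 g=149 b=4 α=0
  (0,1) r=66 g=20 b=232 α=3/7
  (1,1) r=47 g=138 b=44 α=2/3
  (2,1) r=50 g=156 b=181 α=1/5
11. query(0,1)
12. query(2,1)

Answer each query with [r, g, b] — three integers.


query (0,1) [L1,L2] — begin 0,0,0
L1 α=1: [198, 85, 8]
L2 α=3/8: [1755/8, 331/4, 319/8]
→ [219, 83, 40]

(2,1) stack=L1,L2; from [0,0,0]:
+L1 (α=2/3) → [112/3, 500/3, 132]
+L2 (α=2/3) → [880/9, 1970/9, 626/3]
→ [98, 219, 209]

(2,0) stack=L1,L2; from [0,0,0]:
L1 α=1/2: [1/2, 20, 23]
L2 α=2/5: [35/2, 66, 447/5]
→ [18, 66, 89]

query (1,0) [L1,L2,L3] — begin 0,0,0
after L1 α=0: [0, 0, 0]
after L2 α=1/2: [203/2, 104, 77/2]
after L3 α=1: [53, 13, 246]
= [53, 13, 246]

(0,0) stack=L1,L2,L3; from [0,0,0]:
+L1 (α=1) → [151, 145, 204]
+L2 (α=1) → [148, 252, 111]
+L3 (α=4/7) → [1156/7, 140, 541/7]
= [165, 140, 77]

(0,1) stack=L1,L2,L3; from [0,0,0]:
+L1 (α=1) → [198, 85, 8]
+L2 (α=3/8) → [1755/8, 331/4, 319/8]
+L3 (α=2/3) → [1883/24, 617/4, 3935/24]
= [78, 154, 164]

(0,1) stack=L1,L2,L3,L4; from [0,0,0]:
L1 α=1: [198, 85, 8]
L2 α=3/8: [1755/8, 331/4, 319/8]
L3 α=2/3: [1883/24, 617/4, 3935/24]
L4 α=3/7: [3071/42, 677/7, 8111/42]
rounded: [73, 97, 193]

at x=2,y=1 over L1,L2,L3,L4:
+L1 (α=2/3) → [112/3, 500/3, 132]
+L2 (α=2/3) → [880/9, 1970/9, 626/3]
+L3 (α=7/8) → [1748/9, 5899/36, 523/12]
+L4 (α=1/5) → [7442/45, 7303/45, 1066/15]
→ [165, 162, 71]
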